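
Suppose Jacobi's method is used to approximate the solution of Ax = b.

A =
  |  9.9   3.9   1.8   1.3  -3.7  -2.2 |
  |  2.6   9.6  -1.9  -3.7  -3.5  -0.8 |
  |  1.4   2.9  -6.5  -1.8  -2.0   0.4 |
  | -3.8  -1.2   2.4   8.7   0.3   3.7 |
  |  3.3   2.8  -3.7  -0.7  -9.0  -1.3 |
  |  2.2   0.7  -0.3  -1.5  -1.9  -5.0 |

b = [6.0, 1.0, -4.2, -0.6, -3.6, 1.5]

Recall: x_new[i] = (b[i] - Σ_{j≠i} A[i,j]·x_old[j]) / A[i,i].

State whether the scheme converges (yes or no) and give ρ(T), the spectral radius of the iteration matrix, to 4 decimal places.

Diagonal D = diag(9.9, 9.6, -6.5, 8.7, -9, -5); L, U strict lower/upper.
Jacobi: T = -D⁻¹(L+U), T[2,0] = -(1.4)/(-6.5) = +0.2154; T[2,2] = 0.
  T[0,:] = [+0.0000, -0.3939, -0.1818, -0.1313, +0.3737, +0.2222]
  T[1,:] = [-0.2708, +0.0000, +0.1979, +0.3854, +0.3646, +0.0833]
  T[2,:] = [+0.2154, +0.4462, +0.0000, -0.2769, -0.3077, +0.0615]
  T[3,:] = [+0.4368, +0.1379, -0.2759, +0.0000, -0.0345, -0.4253]
  T[4,:] = [+0.3667, +0.3111, -0.4111, -0.0778, +0.0000, -0.1444]
  T[5,:] = [+0.4400, +0.1400, -0.0600, -0.3000, -0.3800, +0.0000]
|eigenvalues of T|: 1.1512, 0.4773, 0.4034, 0.4034, 0.1743, 0.1743.
ρ = 1.1512; 1.1512 > 1, so it fails to converge.

no, ρ = 1.1512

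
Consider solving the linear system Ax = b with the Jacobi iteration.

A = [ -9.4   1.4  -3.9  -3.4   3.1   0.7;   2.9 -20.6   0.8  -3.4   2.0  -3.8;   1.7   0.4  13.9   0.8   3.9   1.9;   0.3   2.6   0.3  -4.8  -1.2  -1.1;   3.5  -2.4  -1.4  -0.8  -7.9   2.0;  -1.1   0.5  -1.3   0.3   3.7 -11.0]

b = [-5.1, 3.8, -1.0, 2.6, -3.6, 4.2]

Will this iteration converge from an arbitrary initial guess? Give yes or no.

yes

Diagonal D = diag(-9.4, -20.6, 13.9, -4.8, -7.9, -11); L, U strict lower/upper.
Jacobi T = -D⁻¹(L+U): T[4,3] = -(-0.8)/(-7.9) = -0.1013; T[4,4] = 0.
  T[0,:] = [+0.0000 +0.1489 -0.4149 -0.3617 +0.3298 +0.0745]
  T[1,:] = [+0.1408 +0.0000 +0.0388 -0.1650 +0.0971 -0.1845]
  T[2,:] = [-0.1223 -0.0288 +0.0000 -0.0576 -0.2806 -0.1367]
  T[3,:] = [+0.0625 +0.5417 +0.0625 +0.0000 -0.2500 -0.2292]
  T[4,:] = [+0.4430 -0.3038 -0.1772 -0.1013 +0.0000 +0.2532]
  T[5,:] = [-0.1000 +0.0455 -0.1182 +0.0273 +0.3364 +0.0000]
moduli |λ_i(T)| = 0.6858, 0.4326, 0.4326, 0.3636, 0.3636, 0.1076.
ρ = 0.6858; 0.6858 < 1: convergent.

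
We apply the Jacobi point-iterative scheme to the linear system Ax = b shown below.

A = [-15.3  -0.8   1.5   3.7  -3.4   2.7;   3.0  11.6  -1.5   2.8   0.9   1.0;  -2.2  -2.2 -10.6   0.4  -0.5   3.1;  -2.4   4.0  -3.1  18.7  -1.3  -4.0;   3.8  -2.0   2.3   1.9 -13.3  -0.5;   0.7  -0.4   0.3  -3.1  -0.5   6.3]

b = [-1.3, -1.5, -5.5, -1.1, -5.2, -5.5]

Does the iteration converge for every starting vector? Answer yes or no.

Let D = diag(-15.3, 11.6, -10.6, 18.7, -13.3, 6.3); L, U the strict triangles.
T_J = -D⁻¹(L+U): T[2,0] = -(-2.2)/(-10.6) = -0.2075; T[2,2] = 0.
  T[0,:] = [+0.0000, -0.0523, +0.0980, +0.2418, -0.2222, +0.1765]
  T[1,:] = [-0.2586, +0.0000, +0.1293, -0.2414, -0.0776, -0.0862]
  T[2,:] = [-0.2075, -0.2075, +0.0000, +0.0377, -0.0472, +0.2925]
  T[3,:] = [+0.1283, -0.2139, +0.1658, +0.0000, +0.0695, +0.2139]
  T[4,:] = [+0.2857, -0.1504, +0.1729, +0.1429, +0.0000, -0.0376]
  T[5,:] = [-0.1111, +0.0635, -0.0476, +0.4921, +0.0794, +0.0000]
|roots of det(T-λI)|: 0.5493, 0.3117, 0.3117, 0.2667, 0.2177, 0.2177.
ρ(T) = max|λ| = 0.5493; 0.5493 < 1, so it converges for any x₀.

yes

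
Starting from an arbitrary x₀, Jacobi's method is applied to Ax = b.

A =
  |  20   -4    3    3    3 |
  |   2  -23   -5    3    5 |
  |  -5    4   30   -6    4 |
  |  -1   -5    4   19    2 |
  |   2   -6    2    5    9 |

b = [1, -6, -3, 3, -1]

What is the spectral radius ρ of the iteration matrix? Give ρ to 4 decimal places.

0.6103

Diagonal D = diag(20, -23, 30, 19, 9); L, U strict lower/upper.
T_J = -D⁻¹(L+U): T[0,1] = -(-4)/(20) = +0.2000; T[0,0] = 0.
  T[0,:] = [+0.0000 +0.2000 -0.1500 -0.1500 -0.1500]
  T[1,:] = [+0.0870 +0.0000 -0.2174 +0.1304 +0.2174]
  T[2,:] = [+0.1667 -0.1333 +0.0000 +0.2000 -0.1333]
  T[3,:] = [+0.0526 +0.2632 -0.2105 +0.0000 -0.1053]
  T[4,:] = [-0.2222 +0.6667 -0.2222 -0.5556 +0.0000]
|λ(T)| sorted: 0.6103, 0.3933, 0.1720, 0.0856, 0.0856.
ρ(T) = max|λ| = 0.6103; 0.6103 < 1 ⇒ converges.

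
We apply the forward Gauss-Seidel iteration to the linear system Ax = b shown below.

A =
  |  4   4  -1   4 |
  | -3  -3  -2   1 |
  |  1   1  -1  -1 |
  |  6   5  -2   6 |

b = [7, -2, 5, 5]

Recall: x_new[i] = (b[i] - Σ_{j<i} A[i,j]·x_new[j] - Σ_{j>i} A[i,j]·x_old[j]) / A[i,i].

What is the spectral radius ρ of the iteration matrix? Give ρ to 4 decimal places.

1.1723

Diagonal D = diag(4, -3, -1, 6); L, U strict lower/upper.
GS T = -(D+L)⁻¹U: row 0 first, T[0,3] = -(4)/(4) = -1.0000; later rows by forward substitution.
  T[0,:] = [+0.0000 -1.0000 +0.2500 -1.0000]
  T[1,:] = [+0.0000 +1.0000 -0.9167 +1.3333]
  T[2,:] = [+0.0000 +0.0000 -0.6667 -0.6667]
  T[3,:] = [+0.0000 +0.1667 +0.2917 -0.3333]
|eigenvalues of T|: 1.1723, 0.7541, 0.7541, 0.0000.
spectral radius ρ = 1.1723; 1.1723 > 1 ⇒ diverges.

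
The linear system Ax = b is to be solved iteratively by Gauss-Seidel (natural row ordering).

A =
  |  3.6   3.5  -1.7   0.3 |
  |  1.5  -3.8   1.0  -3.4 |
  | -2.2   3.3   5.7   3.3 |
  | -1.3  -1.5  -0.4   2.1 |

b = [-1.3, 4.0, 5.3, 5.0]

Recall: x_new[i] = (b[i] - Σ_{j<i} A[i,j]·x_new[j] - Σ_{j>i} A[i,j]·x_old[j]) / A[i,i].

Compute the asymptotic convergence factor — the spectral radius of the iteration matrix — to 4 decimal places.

Diagonal D = diag(3.6, -3.8, 5.7, 2.1); L, U strict lower/upper.
Gauss-Seidel: T = -(D+L)⁻¹U, row 0 first, T[0,2] = -(-1.7)/(3.6) = +0.4722; later rows by forward substitution.
  T[0,:] = [+0.0000  -0.9722  +0.4722  -0.0833]
  T[1,:] = [+0.0000  -0.3838  +0.4496  -0.9276]
  T[2,:] = [+0.0000  -0.1531  -0.0780  -0.0741]
  T[3,:] = [+0.0000  -0.9051  +0.5986  -0.7283]
|λ(T)| sorted: 1.4005, 0.3819, 0.1714, 0.0000.
spectral radius ρ = 1.4005; 1.4005 > 1: divergent.

1.4005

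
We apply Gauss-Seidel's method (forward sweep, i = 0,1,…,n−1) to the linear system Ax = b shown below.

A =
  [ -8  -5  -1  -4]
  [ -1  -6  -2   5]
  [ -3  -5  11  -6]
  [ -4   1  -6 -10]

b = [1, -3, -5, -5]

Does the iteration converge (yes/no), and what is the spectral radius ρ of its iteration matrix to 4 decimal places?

Split A = D + L + U, D = diag(-8, -6, 11, -10).
Gauss-Seidel: T = -(D+L)⁻¹U, row 0 first, T[0,3] = -(-4)/(-8) = -0.5000; later rows by forward substitution.
  T[0,:] = [+0.0000  -0.6250  -0.1250  -0.5000]
  T[1,:] = [+0.0000  +0.1042  -0.3125  +0.9167]
  T[2,:] = [+0.0000  -0.1231  -0.1761  +0.8258]
  T[3,:] = [+0.0000  +0.3343  +0.1244  -0.2038]
eigenvalue magnitudes: 0.8611, 0.4740, 0.1113, 0.0000.
spectral radius ρ = 0.8611; 0.8611 < 1 ⇒ converges.

yes, ρ = 0.8611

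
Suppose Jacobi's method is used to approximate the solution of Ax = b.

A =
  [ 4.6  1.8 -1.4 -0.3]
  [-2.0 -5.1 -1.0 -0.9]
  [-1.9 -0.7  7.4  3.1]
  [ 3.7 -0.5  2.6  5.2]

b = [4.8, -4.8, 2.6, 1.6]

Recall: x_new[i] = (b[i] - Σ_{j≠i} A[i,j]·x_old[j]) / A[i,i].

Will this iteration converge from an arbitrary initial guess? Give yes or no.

Split A = D + L + U, D = diag(4.6, -5.1, 7.4, 5.2).
Jacobi: T = -D⁻¹(L+U), T[2,1] = -(-0.7)/(7.4) = +0.0946; T[2,2] = 0.
  T[0,:] = [+0.0000 -0.3913 +0.3043 +0.0652]
  T[1,:] = [-0.3922 +0.0000 -0.1961 -0.1765]
  T[2,:] = [+0.2568 +0.0946 +0.0000 -0.4189]
  T[3,:] = [-0.7115 +0.0962 -0.5000 +0.0000]
|λ(T)| sorted: 0.6515, 0.4305, 0.3154, 0.0944.
spectral radius ρ = 0.6515; 0.6515 < 1 ⇒ converges.

yes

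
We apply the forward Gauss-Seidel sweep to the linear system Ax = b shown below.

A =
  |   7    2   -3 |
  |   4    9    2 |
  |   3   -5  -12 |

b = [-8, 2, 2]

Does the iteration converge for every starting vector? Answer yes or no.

yes

Write A = D+L+U with D = diag(7, 9, -12).
T_GS = -(D+L)⁻¹U: row 0 first, T[0,2] = -(-3)/(7) = +0.4286; later rows by forward substitution.
  T[0,:] = [+0.0000 -0.2857 +0.4286]
  T[1,:] = [+0.0000 +0.1270 -0.4127]
  T[2,:] = [+0.0000 -0.1243 +0.2791]
|roots of det(T-λI)|: 0.4420, 0.0359, 0.0000.
ρ(T) = max|λ| = 0.4420; 0.4420 < 1: convergent.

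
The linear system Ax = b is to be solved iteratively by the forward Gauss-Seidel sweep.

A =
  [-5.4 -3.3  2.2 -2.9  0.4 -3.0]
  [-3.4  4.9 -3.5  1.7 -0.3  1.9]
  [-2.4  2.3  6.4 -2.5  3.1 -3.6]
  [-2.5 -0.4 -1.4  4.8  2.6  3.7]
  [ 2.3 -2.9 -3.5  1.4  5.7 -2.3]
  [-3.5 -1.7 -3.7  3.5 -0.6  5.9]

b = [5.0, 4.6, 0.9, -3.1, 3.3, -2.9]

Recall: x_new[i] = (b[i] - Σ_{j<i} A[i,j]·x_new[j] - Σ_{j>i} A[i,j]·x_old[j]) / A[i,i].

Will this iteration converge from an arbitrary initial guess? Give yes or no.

Diagonal D = diag(-5.4, 4.9, 6.4, 4.8, 5.7, 5.9); L, U strict lower/upper.
T_GS = -(D+L)⁻¹U: row 0 first, T[0,3] = -(-2.9)/(-5.4) = -0.5370; later rows by forward substitution.
  T[0,:] = [+0.0000 -0.6111 +0.4074 -0.5370 +0.0741 -0.5556]
  T[1,:] = [+0.0000 -0.4240 +0.9970 -0.7196 +0.1126 -0.7732]
  T[2,:] = [+0.0000 -0.0768 -0.2055 +0.4478 -0.4971 +0.6321]
  T[3,:] = [+0.0000 -0.3760 +0.2353 -0.2091 -0.6387 -0.9403]
  T[4,:] = [+0.0000 +0.0761 +0.1588 +0.1769 -0.1209 +0.8533]
  T[5,:] = [+0.0000 -0.3021 +0.2766 -0.1031 +0.1312 +0.4886]
|eigenvalues of T|: 1.3649, 0.5837, 0.4627, 0.4627, 0.1296, 0.0000.
spectral radius ρ = 1.3649; 1.3649 > 1: divergent.

no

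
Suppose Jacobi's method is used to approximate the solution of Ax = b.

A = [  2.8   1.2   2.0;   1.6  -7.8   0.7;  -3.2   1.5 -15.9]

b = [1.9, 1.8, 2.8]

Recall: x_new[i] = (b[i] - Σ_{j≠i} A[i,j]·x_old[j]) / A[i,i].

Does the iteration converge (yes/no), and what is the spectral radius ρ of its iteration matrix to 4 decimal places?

Let D = diag(2.8, -7.8, -15.9); L, U the strict triangles.
Jacobi T = -D⁻¹(L+U): T[0,1] = -(1.2)/(2.8) = -0.4286; T[0,0] = 0.
  T[0,:] = [+0.0000, -0.4286, -0.7143]
  T[1,:] = [+0.2051, +0.0000, +0.0897]
  T[2,:] = [-0.2013, +0.0943, +0.0000]
|λ(T)| sorted: 0.2918, 0.1670, 0.1248.
ρ = 0.2918; 0.2918 < 1 ⇒ converges.

yes, ρ = 0.2918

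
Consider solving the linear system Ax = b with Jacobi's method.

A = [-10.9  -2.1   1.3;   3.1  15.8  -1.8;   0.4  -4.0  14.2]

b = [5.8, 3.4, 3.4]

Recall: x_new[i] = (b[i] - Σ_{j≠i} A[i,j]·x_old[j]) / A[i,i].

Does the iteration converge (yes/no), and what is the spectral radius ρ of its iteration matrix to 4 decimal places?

Let D = diag(-10.9, 15.8, 14.2); L, U the strict triangles.
T_J = -D⁻¹(L+U): T[0,1] = -(-2.1)/(-10.9) = -0.1927; T[0,0] = 0.
  T[0,:] = [+0.0000, -0.1927, +0.1193]
  T[1,:] = [-0.1962, +0.0000, +0.1139]
  T[2,:] = [-0.0282, +0.2817, +0.0000]
eigenvalue magnitudes: 0.2946, 0.1851, 0.1095.
ρ = 0.2946; 0.2946 < 1, so it converges for any x₀.

yes, ρ = 0.2946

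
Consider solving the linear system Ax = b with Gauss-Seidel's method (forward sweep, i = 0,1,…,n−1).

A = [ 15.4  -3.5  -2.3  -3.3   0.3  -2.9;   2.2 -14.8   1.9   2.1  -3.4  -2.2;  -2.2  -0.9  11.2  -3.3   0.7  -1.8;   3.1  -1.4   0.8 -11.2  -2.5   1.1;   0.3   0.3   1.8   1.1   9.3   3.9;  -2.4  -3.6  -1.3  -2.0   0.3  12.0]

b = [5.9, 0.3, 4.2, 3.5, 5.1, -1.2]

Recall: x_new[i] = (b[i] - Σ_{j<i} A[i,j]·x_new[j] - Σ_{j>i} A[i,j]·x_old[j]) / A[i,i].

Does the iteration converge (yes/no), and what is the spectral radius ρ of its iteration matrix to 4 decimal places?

yes, ρ = 0.5595

Let D = diag(15.4, -14.8, 11.2, -11.2, 9.3, 12); L, U the strict triangles.
GS T = -(D+L)⁻¹U: row 0 first, T[0,1] = -(-3.5)/(15.4) = +0.2273; later rows by forward substitution.
  T[0,:] = [+0.0000 +0.2273 +0.1494 +0.2143 -0.0195 +0.1883]
  T[1,:] = [+0.0000 +0.0338 +0.1506 +0.1737 -0.2326 -0.1207]
  T[2,:] = [+0.0000 +0.0474 +0.0414 +0.3507 -0.0850 +0.1880]
  T[3,:] = [+0.0000 +0.0621 +0.0255 +0.0626 -0.2056 +0.1788]
  T[4,:] = [+0.0000 -0.0249 -0.0207 -0.0878 +0.0489 -0.4791]
  T[5,:] = [+0.0000 +0.0717 +0.0843 +0.1456 -0.1184 +0.0636]
|roots of det(T-λI)|: 0.5595, 0.1377, 0.1377, 0.1232, 0.1232, 0.0000.
ρ = 0.5595; 0.5595 < 1: convergent.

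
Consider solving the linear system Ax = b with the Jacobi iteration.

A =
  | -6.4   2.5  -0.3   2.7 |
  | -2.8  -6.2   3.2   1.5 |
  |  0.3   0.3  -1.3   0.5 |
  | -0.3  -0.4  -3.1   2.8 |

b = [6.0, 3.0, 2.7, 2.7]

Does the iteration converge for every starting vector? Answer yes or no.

yes

Write A = D+L+U with D = diag(-6.4, -6.2, -1.3, 2.8).
Jacobi: T = -D⁻¹(L+U), T[2,0] = -(0.3)/(-1.3) = +0.2308; T[2,2] = 0.
  T[0,:] = [+0.0000  +0.3906  -0.0469  +0.4219]
  T[1,:] = [-0.4516  +0.0000  +0.5161  +0.2419]
  T[2,:] = [+0.2308  +0.2308  +0.0000  +0.3846]
  T[3,:] = [+0.1071  +0.1429  +1.1071  +0.0000]
eigenvalue magnitudes: 0.8822, 0.4763, 0.3840, 0.3840.
ρ(T) = max|λ| = 0.8822; 0.8822 < 1, so it converges for any x₀.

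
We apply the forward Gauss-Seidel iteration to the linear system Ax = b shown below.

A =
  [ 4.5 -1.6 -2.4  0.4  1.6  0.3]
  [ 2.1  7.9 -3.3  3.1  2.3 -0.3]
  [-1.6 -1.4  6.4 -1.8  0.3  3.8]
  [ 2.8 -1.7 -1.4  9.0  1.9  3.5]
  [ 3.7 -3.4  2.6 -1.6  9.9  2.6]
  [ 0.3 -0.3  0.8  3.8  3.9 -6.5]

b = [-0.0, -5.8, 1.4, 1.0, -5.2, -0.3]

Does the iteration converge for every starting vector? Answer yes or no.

yes

Write A = D+L+U with D = diag(4.5, 7.9, 6.4, 9, 9.9, -6.5).
Gauss-Seidel: T = -(D+L)⁻¹U, row 0 first, T[0,5] = -(0.3)/(4.5) = -0.0667; later rows by forward substitution.
  T[0,:] = [+0.0000  +0.3556  +0.5333  -0.0889  -0.3556  -0.0667]
  T[1,:] = [+0.0000  -0.0945  +0.2759  -0.3688  -0.1966  +0.0557]
  T[2,:] = [+0.0000  +0.0682  +0.1937  +0.1784  -0.1788  -0.5982]
  T[3,:] = [+0.0000  -0.1179  -0.0837  -0.0143  -0.1654  -0.4507]
  T[4,:] = [+0.0000  -0.2023  -0.1689  -0.1426  +0.0856  -0.1343]
  T[5,:] = [+0.0000  -0.1611  -0.1146  -0.0590  -0.0747  -0.4233]
|roots of det(T-λI)|: 0.6720, 0.4896, 0.1316, 0.0497, 0.0497, 0.0000.
ρ = 0.6720; 0.6720 < 1 ⇒ converges.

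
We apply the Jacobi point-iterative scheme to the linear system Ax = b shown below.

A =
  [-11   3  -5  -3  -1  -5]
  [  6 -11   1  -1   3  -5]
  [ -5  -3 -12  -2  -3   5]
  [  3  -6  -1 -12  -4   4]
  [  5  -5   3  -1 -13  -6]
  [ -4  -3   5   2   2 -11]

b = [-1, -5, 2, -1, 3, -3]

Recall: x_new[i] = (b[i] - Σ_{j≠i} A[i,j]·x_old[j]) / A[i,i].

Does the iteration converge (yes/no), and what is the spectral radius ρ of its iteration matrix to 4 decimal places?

no, ρ = 1.1410

Write A = D+L+U with D = diag(-11, -11, -12, -12, -13, -11).
Jacobi: T = -D⁻¹(L+U), T[0,2] = -(-5)/(-11) = -0.4545; T[0,0] = 0.
  T[0,:] = [+0.0000  +0.2727  -0.4545  -0.2727  -0.0909  -0.4545]
  T[1,:] = [+0.5455  +0.0000  +0.0909  -0.0909  +0.2727  -0.4545]
  T[2,:] = [-0.4167  -0.2500  +0.0000  -0.1667  -0.2500  +0.4167]
  T[3,:] = [+0.2500  -0.5000  -0.0833  +0.0000  -0.3333  +0.3333]
  T[4,:] = [+0.3846  -0.3846  +0.2308  -0.0769  +0.0000  -0.4615]
  T[5,:] = [-0.3636  -0.2727  +0.4545  +0.1818  +0.1818  +0.0000]
|λ(T)| sorted: 1.1410, 0.7288, 0.7288, 0.3160, 0.2067, 0.1513.
ρ(T) = max|λ| = 1.1410; 1.1410 > 1 ⇒ diverges.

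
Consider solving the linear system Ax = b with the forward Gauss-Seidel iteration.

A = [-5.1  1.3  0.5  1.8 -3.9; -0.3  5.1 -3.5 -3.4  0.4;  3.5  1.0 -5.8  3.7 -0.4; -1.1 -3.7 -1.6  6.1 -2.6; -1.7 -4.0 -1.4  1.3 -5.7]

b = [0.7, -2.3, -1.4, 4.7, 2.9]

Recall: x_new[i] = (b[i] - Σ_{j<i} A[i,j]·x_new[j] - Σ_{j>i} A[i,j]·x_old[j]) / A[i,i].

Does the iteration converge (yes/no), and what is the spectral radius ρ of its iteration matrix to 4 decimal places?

no, ρ = 1.4869

Let D = diag(-5.1, 5.1, -5.8, 6.1, -5.7); L, U the strict triangles.
Gauss-Seidel: T = -(D+L)⁻¹U, row 0 first, T[0,3] = -(1.8)/(-5.1) = +0.3529; later rows by forward substitution.
  T[0,:] = [+0.0000 +0.2549 +0.0980 +0.3529 -0.7647]
  T[1,:] = [+0.0000 +0.0150 +0.6920 +0.6874 -0.1234]
  T[2,:] = [+0.0000 +0.1564 +0.1785 +0.9694 -0.5517]
  T[3,:] = [+0.0000 +0.0961 +0.4843 +0.7349 +0.0688]
  T[4,:] = [+0.0000 -0.1030 -0.4483 -0.6582 +0.4659]
moduli |λ_i(T)| = 1.4869, 0.3948, 0.3678, 0.0657, 0.0000.
ρ(T) = max|λ| = 1.4869; 1.4869 > 1, so it fails to converge.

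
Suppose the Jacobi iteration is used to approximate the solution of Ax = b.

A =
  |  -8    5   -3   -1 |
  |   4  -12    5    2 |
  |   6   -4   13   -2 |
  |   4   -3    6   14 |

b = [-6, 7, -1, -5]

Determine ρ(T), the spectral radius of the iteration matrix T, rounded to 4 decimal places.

Diagonal D = diag(-8, -12, 13, 14); L, U strict lower/upper.
T_J = -D⁻¹(L+U): T[0,2] = -(-3)/(-8) = -0.3750; T[0,0] = 0.
  T[0,:] = [+0.0000 +0.6250 -0.3750 -0.1250]
  T[1,:] = [+0.3333 +0.0000 +0.4167 +0.1667]
  T[2,:] = [-0.4615 +0.3077 +0.0000 +0.1538]
  T[3,:] = [-0.2857 +0.2143 -0.4286 +0.0000]
eigenvalue magnitudes: 0.8871, 0.3596, 0.3596, 0.2106.
spectral radius ρ = 0.8871; 0.8871 < 1, so it converges for any x₀.

0.8871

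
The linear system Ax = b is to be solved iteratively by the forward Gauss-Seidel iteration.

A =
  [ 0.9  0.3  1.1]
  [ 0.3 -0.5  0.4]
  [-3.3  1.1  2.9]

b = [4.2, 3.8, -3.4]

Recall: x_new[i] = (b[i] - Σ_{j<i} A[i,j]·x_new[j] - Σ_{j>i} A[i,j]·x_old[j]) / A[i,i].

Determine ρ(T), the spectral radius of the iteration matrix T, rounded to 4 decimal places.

1.3992

Diagonal D = diag(0.9, -0.5, 2.9); L, U strict lower/upper.
T_GS = -(D+L)⁻¹U: row 0 first, T[0,2] = -(1.1)/(0.9) = -1.2222; later rows by forward substitution.
  T[0,:] = [+0.0000, -0.3333, -1.2222]
  T[1,:] = [+0.0000, -0.2000, +0.0667]
  T[2,:] = [+0.0000, -0.3034, -1.4161]
|λ(T)| sorted: 1.3992, 0.2169, 0.0000.
ρ(T) = max|λ| = 1.3992; 1.3992 > 1 ⇒ diverges.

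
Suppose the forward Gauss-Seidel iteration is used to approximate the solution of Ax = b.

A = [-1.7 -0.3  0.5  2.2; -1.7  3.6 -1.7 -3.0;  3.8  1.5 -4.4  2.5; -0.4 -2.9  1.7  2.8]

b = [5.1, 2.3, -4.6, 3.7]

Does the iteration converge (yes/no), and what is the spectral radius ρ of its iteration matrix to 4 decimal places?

no, ρ = 1.2513

Write A = D+L+U with D = diag(-1.7, 3.6, -4.4, 2.8).
Gauss-Seidel: T = -(D+L)⁻¹U, row 0 first, T[0,2] = -(0.5)/(-1.7) = +0.2941; later rows by forward substitution.
  T[0,:] = [+0.0000 -0.1765 +0.2941 +1.2941]
  T[1,:] = [+0.0000 -0.0833 +0.6111 +1.4444]
  T[2,:] = [+0.0000 -0.1808 +0.4623 +2.1783]
  T[3,:] = [+0.0000 -0.0017 +0.3942 +0.3584]
|roots of det(T-λI)|: 1.2513, 0.5242, 0.0103, 0.0000.
spectral radius ρ = 1.2513; 1.2513 > 1: divergent.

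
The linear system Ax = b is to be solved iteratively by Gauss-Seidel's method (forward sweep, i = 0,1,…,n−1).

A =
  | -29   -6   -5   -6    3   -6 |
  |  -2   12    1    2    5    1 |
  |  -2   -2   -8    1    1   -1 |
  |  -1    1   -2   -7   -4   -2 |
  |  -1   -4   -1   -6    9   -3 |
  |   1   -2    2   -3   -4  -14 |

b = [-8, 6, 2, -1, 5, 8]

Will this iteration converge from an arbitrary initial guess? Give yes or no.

yes

Write A = D+L+U with D = diag(-29, 12, -8, -7, 9, -14).
T_GS = -(D+L)⁻¹U: row 0 first, T[0,3] = -(-6)/(-29) = -0.2069; later rows by forward substitution.
  T[0,:] = [+0.0000 -0.2069 -0.1724 -0.2069 +0.1034 -0.2069]
  T[1,:] = [+0.0000 -0.0345 -0.1121 -0.2011 -0.3994 -0.1178]
  T[2,:] = [+0.0000 +0.0603 +0.0711 +0.2270 +0.1990 -0.0438]
  T[3,:] = [+0.0000 +0.0074 -0.0117 -0.0640 -0.7001 -0.2605]
  T[4,:] = [+0.0000 -0.0267 -0.0689 -0.1299 -0.6107 +0.0795]
  T[5,:] = [+0.0000 +0.0048 +0.0360 +0.0972 +0.4174 +0.0289]
|λ(T)| sorted: 0.7400, 0.1255, 0.1255, 0.0501, 0.0501, 0.0000.
ρ = 0.7400; 0.7400 < 1 ⇒ converges.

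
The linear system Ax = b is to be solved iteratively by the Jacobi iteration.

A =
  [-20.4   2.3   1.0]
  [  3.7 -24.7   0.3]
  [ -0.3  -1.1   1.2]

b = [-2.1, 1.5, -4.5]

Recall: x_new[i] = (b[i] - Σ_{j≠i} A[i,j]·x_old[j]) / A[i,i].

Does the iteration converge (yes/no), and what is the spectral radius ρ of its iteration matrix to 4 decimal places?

yes, ρ = 0.2598

Let D = diag(-20.4, -24.7, 1.2); L, U the strict triangles.
T_J = -D⁻¹(L+U): T[2,1] = -(-1.1)/(1.2) = +0.9167; T[2,2] = 0.
  T[0,:] = [+0.0000, +0.1127, +0.0490]
  T[1,:] = [+0.1498, +0.0000, +0.0121]
  T[2,:] = [+0.2500, +0.9167, +0.0000]
moduli |λ_i(T)| = 0.2598, 0.1650, 0.1650.
ρ = 0.2598; 0.2598 < 1 ⇒ converges.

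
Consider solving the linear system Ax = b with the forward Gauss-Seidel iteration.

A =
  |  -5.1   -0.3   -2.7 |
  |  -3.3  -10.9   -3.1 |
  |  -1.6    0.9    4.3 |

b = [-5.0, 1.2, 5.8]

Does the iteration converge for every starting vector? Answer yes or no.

yes

Write A = D+L+U with D = diag(-5.1, -10.9, 4.3).
Gauss-Seidel: T = -(D+L)⁻¹U, row 0 first, T[0,2] = -(-2.7)/(-5.1) = -0.5294; later rows by forward substitution.
  T[0,:] = [+0.0000 -0.0588 -0.5294]
  T[1,:] = [+0.0000 +0.0178 -0.1241]
  T[2,:] = [+0.0000 -0.0256 -0.1710]
moduli |λ_i(T)| = 0.1866, 0.0334, 0.0000.
ρ = 0.1866; 0.1866 < 1, so it converges for any x₀.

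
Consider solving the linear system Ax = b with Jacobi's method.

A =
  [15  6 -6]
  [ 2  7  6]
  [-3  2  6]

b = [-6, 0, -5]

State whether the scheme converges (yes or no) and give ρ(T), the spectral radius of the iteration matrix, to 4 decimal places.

A = D + L + U where D = diag(15, 7, 6).
Jacobi T = -D⁻¹(L+U): T[1,2] = -(6)/(7) = -0.8571; T[1,1] = 0.
  T[0,:] = [+0.0000, -0.4000, +0.4000]
  T[1,:] = [-0.2857, +0.0000, -0.8571]
  T[2,:] = [+0.5000, -0.3333, +0.0000]
eigenvalue magnitudes: 0.9110, 0.4796, 0.4796.
ρ = 0.9110; 0.9110 < 1: convergent.

yes, ρ = 0.9110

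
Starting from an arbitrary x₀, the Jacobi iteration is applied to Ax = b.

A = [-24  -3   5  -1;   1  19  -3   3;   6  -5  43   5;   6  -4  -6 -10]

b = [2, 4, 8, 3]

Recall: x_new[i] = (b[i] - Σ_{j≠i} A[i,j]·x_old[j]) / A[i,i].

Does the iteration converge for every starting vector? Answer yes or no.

Let D = diag(-24, 19, 43, -10); L, U the strict triangles.
T_J = -D⁻¹(L+U): T[1,3] = -(3)/(19) = -0.1579; T[1,1] = 0.
  T[0,:] = [+0.0000  -0.1250  +0.2083  -0.0417]
  T[1,:] = [-0.0526  +0.0000  +0.1579  -0.1579]
  T[2,:] = [-0.1395  +0.1163  +0.0000  -0.1163]
  T[3,:] = [+0.6000  -0.4000  -0.6000  +0.0000]
|roots of det(T-λI)|: 0.3841, 0.2789, 0.1199, 0.1199.
spectral radius ρ = 0.3841; 0.3841 < 1, so it converges for any x₀.

yes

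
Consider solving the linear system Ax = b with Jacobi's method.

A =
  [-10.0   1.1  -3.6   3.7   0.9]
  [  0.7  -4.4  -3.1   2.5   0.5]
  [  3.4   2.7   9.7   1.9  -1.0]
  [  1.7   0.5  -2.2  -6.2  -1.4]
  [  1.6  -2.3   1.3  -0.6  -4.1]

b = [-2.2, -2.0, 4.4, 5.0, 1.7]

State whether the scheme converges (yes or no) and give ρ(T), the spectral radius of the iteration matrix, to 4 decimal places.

yes, ρ = 0.9452

Write A = D+L+U with D = diag(-10, -4.4, 9.7, -6.2, -4.1).
Jacobi: T = -D⁻¹(L+U), T[1,4] = -(0.5)/(-4.4) = +0.1136; T[1,1] = 0.
  T[0,:] = [+0.0000, +0.1100, -0.3600, +0.3700, +0.0900]
  T[1,:] = [+0.1591, +0.0000, -0.7045, +0.5682, +0.1136]
  T[2,:] = [-0.3505, -0.2784, +0.0000, -0.1959, +0.1031]
  T[3,:] = [+0.2742, +0.0806, -0.3548, +0.0000, -0.2258]
  T[4,:] = [+0.3902, -0.5610, +0.3171, -0.1463, +0.0000]
moduli |λ_i(T)| = 0.9452, 0.4470, 0.4470, 0.0911, 0.0911.
spectral radius ρ = 0.9452; 0.9452 < 1 ⇒ converges.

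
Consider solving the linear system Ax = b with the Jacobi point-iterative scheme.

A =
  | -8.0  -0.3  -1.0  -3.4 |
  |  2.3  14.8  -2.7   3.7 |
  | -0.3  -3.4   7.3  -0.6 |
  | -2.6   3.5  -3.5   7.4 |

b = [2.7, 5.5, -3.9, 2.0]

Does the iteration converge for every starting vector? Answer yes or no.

yes

Split A = D + L + U, D = diag(-8, 14.8, 7.3, 7.4).
Jacobi: T = -D⁻¹(L+U), T[3,2] = -(-3.5)/(7.4) = +0.4730; T[3,3] = 0.
  T[0,:] = [+0.0000, -0.0375, -0.1250, -0.4250]
  T[1,:] = [-0.1554, +0.0000, +0.1824, -0.2500]
  T[2,:] = [+0.0411, +0.4658, +0.0000, +0.0822]
  T[3,:] = [+0.3514, -0.4730, +0.4730, +0.0000]
eigenvalue magnitudes: 0.5897, 0.4111, 0.4111, 0.3357.
ρ = 0.5897; 0.5897 < 1: convergent.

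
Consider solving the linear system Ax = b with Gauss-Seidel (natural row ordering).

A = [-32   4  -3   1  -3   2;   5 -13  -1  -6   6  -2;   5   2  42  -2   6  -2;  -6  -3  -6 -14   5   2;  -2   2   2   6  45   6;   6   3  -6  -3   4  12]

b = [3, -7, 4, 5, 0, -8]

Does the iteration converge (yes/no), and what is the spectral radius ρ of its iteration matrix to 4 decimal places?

yes, ρ = 0.3582

Write A = D+L+U with D = diag(-32, -13, 42, -14, 45, 12).
GS T = -(D+L)⁻¹U: row 0 first, T[0,4] = -(-3)/(-32) = -0.0938; later rows by forward substitution.
  T[0,:] = [+0.0000 +0.1250 -0.0938 +0.0312 -0.0938 +0.0625]
  T[1,:] = [+0.0000 +0.0481 -0.1130 -0.4495 +0.4255 -0.1298]
  T[2,:] = [+0.0000 -0.0172 +0.0165 +0.0653 -0.1520 +0.0464]
  T[3,:] = [+0.0000 -0.0565 +0.0573 +0.0549 +0.3713 +0.1240]
  T[4,:] = [+0.0000 +0.0117 -0.0075 +0.0111 -0.0658 -0.1434]
  T[5,:] = [+0.0000 -0.1011 +0.1002 +0.1394 -0.0207 +0.1032]
|roots of det(T-λI)|: 0.3582, 0.1953, 0.1953, 0.1349, 0.0059, 0.0000.
ρ = 0.3582; 0.3582 < 1 ⇒ converges.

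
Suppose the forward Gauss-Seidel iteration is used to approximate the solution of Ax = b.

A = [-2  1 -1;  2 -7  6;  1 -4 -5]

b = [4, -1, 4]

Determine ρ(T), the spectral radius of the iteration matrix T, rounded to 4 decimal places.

0.6587

Let D = diag(-2, -7, -5); L, U the strict triangles.
Gauss-Seidel: T = -(D+L)⁻¹U, row 0 first, T[0,2] = -(-1)/(-2) = -0.5000; later rows by forward substitution.
  T[0,:] = [+0.0000 +0.5000 -0.5000]
  T[1,:] = [+0.0000 +0.1429 +0.7143]
  T[2,:] = [+0.0000 -0.0143 -0.6714]
moduli |λ_i(T)| = 0.6587, 0.1301, 0.0000.
spectral radius ρ = 0.6587; 0.6587 < 1, so it converges for any x₀.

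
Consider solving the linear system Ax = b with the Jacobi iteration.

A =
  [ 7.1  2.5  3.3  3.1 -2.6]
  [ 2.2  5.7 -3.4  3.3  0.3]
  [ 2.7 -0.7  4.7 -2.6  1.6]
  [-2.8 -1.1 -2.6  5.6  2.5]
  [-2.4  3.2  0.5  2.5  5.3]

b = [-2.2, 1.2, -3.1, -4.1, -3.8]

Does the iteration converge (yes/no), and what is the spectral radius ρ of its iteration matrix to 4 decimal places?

no, ρ = 1.2180

A = D + L + U where D = diag(7.1, 5.7, 4.7, 5.6, 5.3).
T_J = -D⁻¹(L+U): T[4,0] = -(-2.4)/(5.3) = +0.4528; T[4,4] = 0.
  T[0,:] = [+0.0000 -0.3521 -0.4648 -0.4366 +0.3662]
  T[1,:] = [-0.3860 +0.0000 +0.5965 -0.5789 -0.0526]
  T[2,:] = [-0.5745 +0.1489 +0.0000 +0.5532 -0.3404]
  T[3,:] = [+0.5000 +0.1964 +0.4643 +0.0000 -0.4464]
  T[4,:] = [+0.4528 -0.6038 -0.0943 -0.4717 +0.0000]
|eigenvalues of T|: 1.2180, 0.5527, 0.5527, 0.3920, 0.3920.
spectral radius ρ = 1.2180; 1.2180 > 1 ⇒ diverges.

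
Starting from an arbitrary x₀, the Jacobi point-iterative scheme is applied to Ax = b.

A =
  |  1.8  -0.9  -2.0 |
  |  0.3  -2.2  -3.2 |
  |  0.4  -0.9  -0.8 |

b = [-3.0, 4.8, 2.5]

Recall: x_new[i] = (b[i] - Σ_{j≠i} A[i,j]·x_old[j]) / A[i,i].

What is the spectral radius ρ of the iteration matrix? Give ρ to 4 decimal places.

Let D = diag(1.8, -2.2, -0.8); L, U the strict triangles.
Jacobi: T = -D⁻¹(L+U), T[2,1] = -(-0.9)/(-0.8) = -1.1250; T[2,2] = 0.
  T[0,:] = [+0.0000, +0.5000, +1.1111]
  T[1,:] = [+0.1364, +0.0000, -1.4545]
  T[2,:] = [+0.5000, -1.1250, +0.0000]
eigenvalue magnitudes: 1.6099, 1.3673, 0.2426.
spectral radius ρ = 1.6099; 1.6099 > 1: divergent.

1.6099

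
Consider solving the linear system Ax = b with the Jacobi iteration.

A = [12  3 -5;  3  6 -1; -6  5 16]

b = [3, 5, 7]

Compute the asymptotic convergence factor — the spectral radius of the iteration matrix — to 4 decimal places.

Split A = D + L + U, D = diag(12, 6, 16).
Jacobi: T = -D⁻¹(L+U), T[0,1] = -(3)/(12) = -0.2500; T[0,0] = 0.
  T[0,:] = [+0.0000, -0.2500, +0.4167]
  T[1,:] = [-0.5000, +0.0000, +0.1667]
  T[2,:] = [+0.3750, -0.3125, +0.0000]
|roots of det(T-λI)|: 0.5631, 0.2964, 0.2964.
ρ = 0.5631; 0.5631 < 1 ⇒ converges.

0.5631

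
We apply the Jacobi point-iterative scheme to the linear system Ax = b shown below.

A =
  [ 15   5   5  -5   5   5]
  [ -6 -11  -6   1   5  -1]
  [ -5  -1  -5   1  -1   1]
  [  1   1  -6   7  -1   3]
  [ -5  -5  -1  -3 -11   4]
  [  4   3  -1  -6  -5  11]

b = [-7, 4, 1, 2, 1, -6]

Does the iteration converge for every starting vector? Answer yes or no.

no

A = D + L + U where D = diag(15, -11, -5, 7, -11, 11).
Jacobi T = -D⁻¹(L+U): T[4,0] = -(-5)/(-11) = -0.4545; T[4,4] = 0.
  T[0,:] = [+0.0000  -0.3333  -0.3333  +0.3333  -0.3333  -0.3333]
  T[1,:] = [-0.5455  +0.0000  -0.5455  +0.0909  +0.4545  -0.0909]
  T[2,:] = [-1.0000  -0.2000  +0.0000  +0.2000  -0.2000  +0.2000]
  T[3,:] = [-0.1429  -0.1429  +0.8571  +0.0000  +0.1429  -0.4286]
  T[4,:] = [-0.4545  -0.4545  -0.0909  -0.2727  +0.0000  +0.3636]
  T[5,:] = [-0.3636  -0.2727  +0.0909  +0.5455  +0.4545  +0.0000]
eigenvalue magnitudes: 1.1580, 0.8985, 0.6755, 0.6755, 0.6157, 0.6157.
ρ(T) = max|λ| = 1.1580; 1.1580 > 1 ⇒ diverges.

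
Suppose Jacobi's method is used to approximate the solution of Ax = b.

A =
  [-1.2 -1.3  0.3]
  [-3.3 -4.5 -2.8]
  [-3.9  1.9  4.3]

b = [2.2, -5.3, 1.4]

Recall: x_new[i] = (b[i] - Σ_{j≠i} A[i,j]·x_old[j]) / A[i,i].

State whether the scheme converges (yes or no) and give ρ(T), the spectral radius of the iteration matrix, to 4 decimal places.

Diagonal D = diag(-1.2, -4.5, 4.3); L, U strict lower/upper.
Jacobi T = -D⁻¹(L+U): T[1,2] = -(-2.8)/(-4.5) = -0.6222; T[1,1] = 0.
  T[0,:] = [+0.0000  -1.0833  +0.2500]
  T[1,:] = [-0.7333  +0.0000  -0.6222]
  T[2,:] = [+0.9070  -0.4419  +0.0000]
|roots of det(T-λI)|: 1.3456, 0.7173, 0.7173.
ρ(T) = max|λ| = 1.3456; 1.3456 > 1, so it fails to converge.

no, ρ = 1.3456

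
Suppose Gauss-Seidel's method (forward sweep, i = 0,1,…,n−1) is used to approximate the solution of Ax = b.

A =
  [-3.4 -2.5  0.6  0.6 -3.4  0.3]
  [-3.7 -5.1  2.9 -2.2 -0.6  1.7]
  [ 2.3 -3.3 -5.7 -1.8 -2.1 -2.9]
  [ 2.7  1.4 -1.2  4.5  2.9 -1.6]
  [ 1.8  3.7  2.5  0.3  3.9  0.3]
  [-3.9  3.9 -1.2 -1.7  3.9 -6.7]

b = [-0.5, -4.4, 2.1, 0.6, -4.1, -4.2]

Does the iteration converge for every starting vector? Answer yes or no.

no

Let D = diag(-3.4, -5.1, -5.7, 4.5, 3.9, -6.7); L, U the strict triangles.
T_GS = -(D+L)⁻¹U: row 0 first, T[0,4] = -(-3.4)/(-3.4) = -1.0000; later rows by forward substitution.
  T[0,:] = [+0.0000, -0.7353, +0.1765, +0.1765, -1.0000, +0.0882]
  T[1,:] = [+0.0000, +0.5334, +0.4406, -0.5594, +0.6078, +0.2693]
  T[2,:] = [+0.0000, -0.6055, -0.1839, +0.0793, -1.1238, -0.6291]
  T[3,:] = [+0.0000, +0.1137, -0.2920, +0.0893, -0.5332, +0.0511]
  T[4,:] = [+0.0000, +0.2127, -0.3591, +0.3916, +0.6463, +0.0262]
  T[5,:] = [+0.0000, +0.9419, +0.0517, -0.2373, +1.6487, +0.2204]
|roots of det(T-λI)|: 1.3642, 0.6179, 0.6179, 0.3027, 0.0242, 0.0000.
ρ = 1.3642; 1.3642 > 1 ⇒ diverges.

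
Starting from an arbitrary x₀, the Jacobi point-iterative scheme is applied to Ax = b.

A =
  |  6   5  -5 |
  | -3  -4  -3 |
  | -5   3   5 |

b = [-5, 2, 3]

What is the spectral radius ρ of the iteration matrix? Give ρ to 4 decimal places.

Split A = D + L + U, D = diag(6, -4, 5).
T_J = -D⁻¹(L+U): T[1,2] = -(-3)/(-4) = -0.7500; T[1,1] = 0.
  T[0,:] = [+0.0000  -0.8333  +0.8333]
  T[1,:] = [-0.7500  +0.0000  -0.7500]
  T[2,:] = [+1.0000  -0.6000  +0.0000]
|λ(T)| sorted: 1.5926, 0.8747, 0.7179.
spectral radius ρ = 1.5926; 1.5926 > 1, so it fails to converge.

1.5926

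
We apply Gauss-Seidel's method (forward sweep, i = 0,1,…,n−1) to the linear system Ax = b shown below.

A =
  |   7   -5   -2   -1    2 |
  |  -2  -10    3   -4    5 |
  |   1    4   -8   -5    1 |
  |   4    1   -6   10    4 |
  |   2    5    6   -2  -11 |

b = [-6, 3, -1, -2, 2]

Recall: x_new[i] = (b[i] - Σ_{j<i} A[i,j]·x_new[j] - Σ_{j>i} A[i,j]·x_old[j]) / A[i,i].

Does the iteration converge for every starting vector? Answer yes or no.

A = D + L + U where D = diag(7, -10, -8, 10, -11).
T_GS = -(D+L)⁻¹U: row 0 first, T[0,3] = -(-1)/(7) = +0.1429; later rows by forward substitution.
  T[0,:] = [+0.0000  +0.7143  +0.2857  +0.1429  -0.2857]
  T[1,:] = [+0.0000  -0.1429  +0.2429  -0.4286  +0.5571]
  T[2,:] = [+0.0000  +0.0179  +0.1571  -0.8214  +0.3679]
  T[3,:] = [+0.0000  -0.2607  -0.0443  -0.5071  -0.1207]
  T[4,:] = [+0.0000  +0.1221  +0.2561  -0.5247  +0.4239]
eigenvalue magnitudes: 0.8850, 0.6108, 0.2784, 0.0647, 0.0000.
ρ = 0.8850; 0.8850 < 1, so it converges for any x₀.

yes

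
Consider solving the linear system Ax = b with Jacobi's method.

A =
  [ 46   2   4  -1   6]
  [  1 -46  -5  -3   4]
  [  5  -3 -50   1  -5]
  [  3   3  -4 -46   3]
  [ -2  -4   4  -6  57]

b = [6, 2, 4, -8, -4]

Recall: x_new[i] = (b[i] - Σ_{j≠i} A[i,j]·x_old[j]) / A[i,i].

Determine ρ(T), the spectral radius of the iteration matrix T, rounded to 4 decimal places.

0.1828

Split A = D + L + U, D = diag(46, -46, -50, -46, 57).
T_J = -D⁻¹(L+U): T[2,3] = -(1)/(-50) = +0.0200; T[2,2] = 0.
  T[0,:] = [+0.0000  -0.0435  -0.0870  +0.0217  -0.1304]
  T[1,:] = [+0.0217  +0.0000  -0.1087  -0.0652  +0.0870]
  T[2,:] = [+0.1000  -0.0600  +0.0000  +0.0200  -0.1000]
  T[3,:] = [+0.0652  +0.0652  -0.0870  +0.0000  +0.0652]
  T[4,:] = [+0.0351  +0.0702  -0.0702  +0.1053  +0.0000]
|eigenvalues of T|: 0.1828, 0.1240, 0.1240, 0.0934, 0.0499.
spectral radius ρ = 0.1828; 0.1828 < 1: convergent.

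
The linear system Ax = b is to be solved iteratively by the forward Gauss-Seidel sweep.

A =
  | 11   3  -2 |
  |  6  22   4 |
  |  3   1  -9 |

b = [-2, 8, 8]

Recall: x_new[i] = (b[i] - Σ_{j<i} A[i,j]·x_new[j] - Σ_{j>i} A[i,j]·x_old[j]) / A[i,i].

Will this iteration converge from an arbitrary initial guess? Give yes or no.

Diagonal D = diag(11, 22, -9); L, U strict lower/upper.
T_GS = -(D+L)⁻¹U: row 0 first, T[0,2] = -(-2)/(11) = +0.1818; later rows by forward substitution.
  T[0,:] = [+0.0000 -0.2727 +0.1818]
  T[1,:] = [+0.0000 +0.0744 -0.2314]
  T[2,:] = [+0.0000 -0.0826 +0.0349]
|λ(T)| sorted: 0.1943, 0.0851, 0.0000.
ρ = 0.1943; 0.1943 < 1, so it converges for any x₀.

yes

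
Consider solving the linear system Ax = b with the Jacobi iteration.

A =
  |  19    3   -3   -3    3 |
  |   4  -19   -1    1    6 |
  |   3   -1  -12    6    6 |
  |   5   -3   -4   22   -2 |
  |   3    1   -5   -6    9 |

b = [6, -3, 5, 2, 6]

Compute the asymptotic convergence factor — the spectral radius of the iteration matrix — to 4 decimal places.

0.7438

A = D + L + U where D = diag(19, -19, -12, 22, 9).
Jacobi: T = -D⁻¹(L+U), T[4,2] = -(-5)/(9) = +0.5556; T[4,4] = 0.
  T[0,:] = [+0.0000  -0.1579  +0.1579  +0.1579  -0.1579]
  T[1,:] = [+0.2105  +0.0000  -0.0526  +0.0526  +0.3158]
  T[2,:] = [+0.2500  -0.0833  +0.0000  +0.5000  +0.5000]
  T[3,:] = [-0.2273  +0.1364  +0.1818  +0.0000  +0.0909]
  T[4,:] = [-0.3333  -0.1111  +0.5556  +0.6667  +0.0000]
moduli |λ_i(T)| = 0.7438, 0.5421, 0.1058, 0.1058, 0.0217.
ρ(T) = max|λ| = 0.7438; 0.7438 < 1, so it converges for any x₀.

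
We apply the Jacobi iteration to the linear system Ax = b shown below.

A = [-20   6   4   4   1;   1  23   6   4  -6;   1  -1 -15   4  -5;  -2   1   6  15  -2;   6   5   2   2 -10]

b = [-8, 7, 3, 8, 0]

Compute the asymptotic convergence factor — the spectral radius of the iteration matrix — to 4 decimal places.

0.5261

Write A = D+L+U with D = diag(-20, 23, -15, 15, -10).
Jacobi T = -D⁻¹(L+U): T[4,1] = -(5)/(-10) = +0.5000; T[4,4] = 0.
  T[0,:] = [+0.0000, +0.3000, +0.2000, +0.2000, +0.0500]
  T[1,:] = [-0.0435, +0.0000, -0.2609, -0.1739, +0.2609]
  T[2,:] = [+0.0667, -0.0667, +0.0000, +0.2667, -0.3333]
  T[3,:] = [+0.1333, -0.0667, -0.4000, +0.0000, +0.1333]
  T[4,:] = [+0.6000, +0.5000, +0.2000, +0.2000, +0.0000]
eigenvalue magnitudes: 0.5261, 0.3978, 0.3978, 0.3225, 0.0631.
ρ = 0.5261; 0.5261 < 1, so it converges for any x₀.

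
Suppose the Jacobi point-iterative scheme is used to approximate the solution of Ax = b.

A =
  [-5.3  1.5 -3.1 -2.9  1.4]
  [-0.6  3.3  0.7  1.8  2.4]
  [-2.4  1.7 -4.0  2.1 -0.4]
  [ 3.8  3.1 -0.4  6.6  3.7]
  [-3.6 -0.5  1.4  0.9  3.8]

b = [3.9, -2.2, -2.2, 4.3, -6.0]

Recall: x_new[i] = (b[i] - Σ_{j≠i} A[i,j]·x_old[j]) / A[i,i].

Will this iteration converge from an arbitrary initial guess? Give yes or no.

no

Split A = D + L + U, D = diag(-5.3, 3.3, -4, 6.6, 3.8).
Jacobi: T = -D⁻¹(L+U), T[2,3] = -(2.1)/(-4) = +0.5250; T[2,2] = 0.
  T[0,:] = [+0.0000, +0.2830, -0.5849, -0.5472, +0.2642]
  T[1,:] = [+0.1818, +0.0000, -0.2121, -0.5455, -0.7273]
  T[2,:] = [-0.6000, +0.4250, +0.0000, +0.5250, -0.1000]
  T[3,:] = [-0.5758, -0.4697, +0.0606, +0.0000, -0.5606]
  T[4,:] = [+0.9474, +0.1316, -0.3684, -0.2368, +0.0000]
|roots of det(T-λI)|: 1.3471, 0.8479, 0.6658, 0.6658, 0.3451.
ρ = 1.3471; 1.3471 > 1 ⇒ diverges.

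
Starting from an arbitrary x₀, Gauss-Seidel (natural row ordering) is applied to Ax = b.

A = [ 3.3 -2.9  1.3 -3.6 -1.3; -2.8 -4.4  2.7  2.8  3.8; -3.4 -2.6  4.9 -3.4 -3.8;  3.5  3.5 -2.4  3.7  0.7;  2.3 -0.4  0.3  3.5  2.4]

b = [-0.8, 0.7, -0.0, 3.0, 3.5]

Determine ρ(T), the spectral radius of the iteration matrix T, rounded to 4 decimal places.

1.2748

Diagonal D = diag(3.3, -4.4, 4.9, 3.7, 2.4); L, U strict lower/upper.
T_GS = -(D+L)⁻¹U: row 0 first, T[0,1] = -(-2.9)/(3.3) = +0.8788; later rows by forward substitution.
  T[0,:] = [+0.0000 +0.8788 -0.3939 +1.0909 +0.3939]
  T[1,:] = [+0.0000 -0.5592 +0.8643 -0.0579 +0.6129]
  T[2,:] = [+0.0000 +0.3130 +0.1853 +1.4201 +1.3741]
  T[3,:] = [+0.0000 -0.0992 -0.3248 -0.0560 -0.2503]
  T[4,:] = [+0.0000 -0.8298 +0.9721 -1.1509 -0.0820]
eigenvalue magnitudes: 1.2748, 0.8438, 0.2511, 0.2511, 0.0000.
ρ = 1.2748; 1.2748 > 1: divergent.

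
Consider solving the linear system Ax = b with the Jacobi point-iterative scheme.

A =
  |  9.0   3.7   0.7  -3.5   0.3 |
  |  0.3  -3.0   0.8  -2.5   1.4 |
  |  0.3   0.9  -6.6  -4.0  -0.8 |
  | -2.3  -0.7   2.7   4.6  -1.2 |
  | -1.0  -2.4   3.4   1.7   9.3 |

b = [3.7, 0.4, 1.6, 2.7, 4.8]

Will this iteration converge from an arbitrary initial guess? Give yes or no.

yes

Diagonal D = diag(9, -3, -6.6, 4.6, 9.3); L, U strict lower/upper.
T_J = -D⁻¹(L+U): T[1,2] = -(0.8)/(-3) = +0.2667; T[1,1] = 0.
  T[0,:] = [+0.0000, -0.4111, -0.0778, +0.3889, -0.0333]
  T[1,:] = [+0.1000, +0.0000, +0.2667, -0.8333, +0.4667]
  T[2,:] = [+0.0455, +0.1364, +0.0000, -0.6061, -0.1212]
  T[3,:] = [+0.5000, +0.1522, -0.5870, +0.0000, +0.2609]
  T[4,:] = [+0.1075, +0.2581, -0.3656, -0.1828, +0.0000]
|roots of det(T-λI)|: 0.8460, 0.6085, 0.3808, 0.3808, 0.2225.
spectral radius ρ = 0.8460; 0.8460 < 1, so it converges for any x₀.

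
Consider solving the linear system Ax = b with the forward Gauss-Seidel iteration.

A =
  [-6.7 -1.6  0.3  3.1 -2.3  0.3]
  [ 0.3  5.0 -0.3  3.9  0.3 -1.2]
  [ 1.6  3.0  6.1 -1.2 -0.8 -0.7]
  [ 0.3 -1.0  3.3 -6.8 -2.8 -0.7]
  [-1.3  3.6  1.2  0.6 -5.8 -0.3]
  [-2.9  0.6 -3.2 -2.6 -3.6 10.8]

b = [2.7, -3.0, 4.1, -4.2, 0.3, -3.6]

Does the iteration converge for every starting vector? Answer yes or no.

yes

Let D = diag(-6.7, 5, 6.1, -6.8, -5.8, 10.8); L, U the strict triangles.
GS T = -(D+L)⁻¹U: row 0 first, T[0,3] = -(3.1)/(-6.7) = +0.4627; later rows by forward substitution.
  T[0,:] = [+0.0000, -0.2388, +0.0448, +0.4627, -0.3433, +0.0448]
  T[1,:] = [+0.0000, +0.0143, +0.0573, -0.8078, -0.0394, +0.2373]
  T[2,:] = [+0.0000, +0.0556, -0.0399, +0.4726, +0.2406, -0.0137]
  T[3,:] = [+0.0000, +0.0143, -0.0258, +0.3686, -0.3044, -0.1425]
  T[4,:] = [+0.0000, +0.0754, +0.0146, -0.4692, +0.0708, +0.0680]
  T[5,:] = [+0.0000, -0.0199, -0.0043, +0.2415, -0.0684, -0.0169]
moduli |λ_i(T)| = 0.5746, 0.2025, 0.2025, 0.0568, 0.0120, 0.0000.
spectral radius ρ = 0.5746; 0.5746 < 1, so it converges for any x₀.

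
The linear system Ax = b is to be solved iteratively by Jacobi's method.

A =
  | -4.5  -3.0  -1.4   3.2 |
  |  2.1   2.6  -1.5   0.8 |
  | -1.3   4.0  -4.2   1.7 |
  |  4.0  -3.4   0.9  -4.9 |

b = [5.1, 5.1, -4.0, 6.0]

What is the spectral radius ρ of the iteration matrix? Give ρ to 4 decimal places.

Split A = D + L + U, D = diag(-4.5, 2.6, -4.2, -4.9).
Jacobi T = -D⁻¹(L+U): T[1,2] = -(-1.5)/(2.6) = +0.5769; T[1,1] = 0.
  T[0,:] = [+0.0000  -0.6667  -0.3111  +0.7111]
  T[1,:] = [-0.8077  +0.0000  +0.5769  -0.3077]
  T[2,:] = [-0.3095  +0.9524  +0.0000  +0.4048]
  T[3,:] = [+0.8163  -0.6939  +0.1837  +0.0000]
eigenvalue magnitudes: 1.4812, 0.9442, 0.9442, 0.3989.
spectral radius ρ = 1.4812; 1.4812 > 1: divergent.

1.4812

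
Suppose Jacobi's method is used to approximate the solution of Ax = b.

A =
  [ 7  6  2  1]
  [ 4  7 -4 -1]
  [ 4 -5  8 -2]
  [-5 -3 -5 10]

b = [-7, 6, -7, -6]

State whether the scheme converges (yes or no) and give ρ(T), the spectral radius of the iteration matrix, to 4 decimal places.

Split A = D + L + U, D = diag(7, 7, 8, 10).
T_J = -D⁻¹(L+U): T[1,0] = -(4)/(7) = -0.5714; T[1,1] = 0.
  T[0,:] = [+0.0000, -0.8571, -0.2857, -0.1429]
  T[1,:] = [-0.5714, +0.0000, +0.5714, +0.1429]
  T[2,:] = [-0.5000, +0.6250, +0.0000, +0.2500]
  T[3,:] = [+0.5000, +0.3000, +0.5000, +0.0000]
moduli |λ_i(T)| = 1.1821, 0.6355, 0.6355, 0.0737.
ρ = 1.1821; 1.1821 > 1: divergent.

no, ρ = 1.1821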